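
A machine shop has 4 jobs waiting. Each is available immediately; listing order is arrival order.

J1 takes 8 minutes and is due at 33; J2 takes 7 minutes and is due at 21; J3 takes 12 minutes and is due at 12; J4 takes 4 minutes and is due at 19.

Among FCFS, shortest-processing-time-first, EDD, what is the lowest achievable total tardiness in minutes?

2

FIFO (arrival order): J1 J2 J3 J4.
J1: 0→8, due 33, tardiness 0
J2: 8→15, due 21, tardiness 0
J3: 15→27, due 12, tardiness 15
J4: 27→31, due 19, tardiness 12
Sum = 0+0+15+12 = 27.
SPT (increasing processing time): J4 J2 J1 J3.
J4: 0→4, due 19, tardiness 0
J2: 4→11, due 21, tardiness 0
J1: 11→19, due 33, tardiness 0
J3: 19→31, due 12, tardiness 19
Sum = 0+0+0+19 = 19.
EDD (increasing due date): J3 J4 J2 J1.
J3: 0→12, due 12, tardiness 0
J4: 12→16, due 19, tardiness 0
J2: 16→23, due 21, tardiness 2
J1: 23→31, due 33, tardiness 0
Sum = 0+0+2+0 = 2.
FIFO 27, SPT 19, EDD 2 → minimum 2.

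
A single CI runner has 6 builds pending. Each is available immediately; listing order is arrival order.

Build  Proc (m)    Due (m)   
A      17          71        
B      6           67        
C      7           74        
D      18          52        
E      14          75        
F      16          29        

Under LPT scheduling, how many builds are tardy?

LPT (decreasing processing time): D A F E C B.
D: 0→18, due 52, tardiness 0
A: 18→35, due 71, tardiness 0
F: 35→51, due 29, tardiness 22
E: 51→65, due 75, tardiness 0
C: 65→72, due 74, tardiness 0
B: 72→78, due 67, tardiness 11
Late builds: 2.

2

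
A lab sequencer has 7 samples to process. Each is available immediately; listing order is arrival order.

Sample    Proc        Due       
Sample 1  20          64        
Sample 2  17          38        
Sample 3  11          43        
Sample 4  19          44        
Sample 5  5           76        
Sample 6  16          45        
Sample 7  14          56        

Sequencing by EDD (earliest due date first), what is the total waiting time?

329

EDD (increasing due date): Sample 2 Sample 3 Sample 4 Sample 6 Sample 7 Sample 1 Sample 5.
Sample 2: waits 0, runs 0→17
Sample 3: waits 17, runs 17→28
Sample 4: waits 28, runs 28→47
Sample 6: waits 47, runs 47→63
Sample 7: waits 63, runs 63→77
Sample 1: waits 77, runs 77→97
Sample 5: waits 97, runs 97→102
Sum = 0+17+28+47+63+77+97 = 329.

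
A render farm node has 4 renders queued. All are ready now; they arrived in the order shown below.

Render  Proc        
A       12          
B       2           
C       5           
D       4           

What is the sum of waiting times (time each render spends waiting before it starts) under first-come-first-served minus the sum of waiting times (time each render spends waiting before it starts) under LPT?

-5

FIFO (arrival order): A B C D.
A: waits 0, runs 0→12
B: waits 12, runs 12→14
C: waits 14, runs 14→19
D: waits 19, runs 19→23
Sum = 0+12+14+19 = 45.
LPT (decreasing processing time): A C D B.
A: waits 0, runs 0→12
C: waits 12, runs 12→17
D: waits 17, runs 17→21
B: waits 21, runs 21→23
Sum = 0+12+17+21 = 50.
Difference = 45 − 50 = -5.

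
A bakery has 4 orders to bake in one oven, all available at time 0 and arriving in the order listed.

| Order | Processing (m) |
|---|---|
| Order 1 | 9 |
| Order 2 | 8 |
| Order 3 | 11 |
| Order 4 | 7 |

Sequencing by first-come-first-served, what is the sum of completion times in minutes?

FIFO (arrival order): Order 1 Order 2 Order 3 Order 4.
Order 1: 0→9
Order 2: 9→17
Order 3: 17→28
Order 4: 28→35
Sum = 9+17+28+35 = 89.

89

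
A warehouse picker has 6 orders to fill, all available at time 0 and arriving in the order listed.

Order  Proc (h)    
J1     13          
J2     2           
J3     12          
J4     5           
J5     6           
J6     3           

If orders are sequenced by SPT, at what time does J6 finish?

SPT (increasing processing time): J2 J6 J4 J5 J3 J1.
J2: 0→2
J6: 2→5

5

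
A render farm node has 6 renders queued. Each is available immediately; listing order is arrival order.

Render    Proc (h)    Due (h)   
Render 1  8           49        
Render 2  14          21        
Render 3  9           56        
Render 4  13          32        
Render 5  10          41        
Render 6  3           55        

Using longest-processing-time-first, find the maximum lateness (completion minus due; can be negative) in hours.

5

LPT (decreasing processing time): Render 2 Render 4 Render 5 Render 3 Render 1 Render 6.
Render 2: 0→14, due 21, lateness -7
Render 4: 14→27, due 32, lateness -5
Render 5: 27→37, due 41, lateness -4
Render 3: 37→46, due 56, lateness -10
Render 1: 46→54, due 49, lateness 5
Render 6: 54→57, due 55, lateness 2
Maximum = 5.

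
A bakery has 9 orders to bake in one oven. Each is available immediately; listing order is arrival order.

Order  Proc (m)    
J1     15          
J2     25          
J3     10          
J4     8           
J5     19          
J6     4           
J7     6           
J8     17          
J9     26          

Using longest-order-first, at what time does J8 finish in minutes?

LPT (decreasing processing time): J9 J2 J5 J8 J1 J3 J4 J7 J6.
J9: 0→26
J2: 26→51
J5: 51→70
J8: 70→87

87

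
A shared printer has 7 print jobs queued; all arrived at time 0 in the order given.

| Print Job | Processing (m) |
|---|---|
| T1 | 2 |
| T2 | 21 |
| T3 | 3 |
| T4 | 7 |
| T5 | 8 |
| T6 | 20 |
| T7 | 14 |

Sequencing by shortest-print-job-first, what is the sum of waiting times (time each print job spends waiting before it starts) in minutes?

SPT (increasing processing time): T1 T3 T4 T5 T7 T6 T2.
T1: waits 0, runs 0→2
T3: waits 2, runs 2→5
T4: waits 5, runs 5→12
T5: waits 12, runs 12→20
T7: waits 20, runs 20→34
T6: waits 34, runs 34→54
T2: waits 54, runs 54→75
Sum = 0+2+5+12+20+34+54 = 127.

127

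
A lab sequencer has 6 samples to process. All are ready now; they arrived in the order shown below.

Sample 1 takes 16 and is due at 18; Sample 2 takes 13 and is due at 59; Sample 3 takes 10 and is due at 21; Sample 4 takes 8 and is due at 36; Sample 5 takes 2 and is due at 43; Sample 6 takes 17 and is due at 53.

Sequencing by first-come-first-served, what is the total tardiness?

48

FIFO (arrival order): Sample 1 Sample 2 Sample 3 Sample 4 Sample 5 Sample 6.
Sample 1: 0→16, due 18, tardiness 0
Sample 2: 16→29, due 59, tardiness 0
Sample 3: 29→39, due 21, tardiness 18
Sample 4: 39→47, due 36, tardiness 11
Sample 5: 47→49, due 43, tardiness 6
Sample 6: 49→66, due 53, tardiness 13
Sum = 0+0+18+11+6+13 = 48.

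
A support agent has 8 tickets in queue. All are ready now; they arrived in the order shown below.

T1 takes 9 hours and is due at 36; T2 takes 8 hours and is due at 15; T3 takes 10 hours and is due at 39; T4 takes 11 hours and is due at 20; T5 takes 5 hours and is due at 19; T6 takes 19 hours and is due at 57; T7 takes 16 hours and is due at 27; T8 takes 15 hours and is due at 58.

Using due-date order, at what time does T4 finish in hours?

24

EDD (increasing due date): T2 T5 T4 T7 T1 T3 T6 T8.
T2: 0→8
T5: 8→13
T4: 13→24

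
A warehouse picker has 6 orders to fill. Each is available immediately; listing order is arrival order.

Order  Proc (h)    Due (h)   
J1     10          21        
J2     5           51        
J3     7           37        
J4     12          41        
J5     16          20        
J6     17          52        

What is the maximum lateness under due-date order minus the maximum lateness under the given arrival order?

EDD (increasing due date): J5 J1 J3 J4 J2 J6.
J5: 0→16, due 20, lateness -4
J1: 16→26, due 21, lateness 5
J3: 26→33, due 37, lateness -4
J4: 33→45, due 41, lateness 4
J2: 45→50, due 51, lateness -1
J6: 50→67, due 52, lateness 15
Maximum = 15.
FIFO (arrival order): J1 J2 J3 J4 J5 J6.
J1: 0→10, due 21, lateness -11
J2: 10→15, due 51, lateness -36
J3: 15→22, due 37, lateness -15
J4: 22→34, due 41, lateness -7
J5: 34→50, due 20, lateness 30
J6: 50→67, due 52, lateness 15
Maximum = 30.
Difference = 15 − 30 = -15.

-15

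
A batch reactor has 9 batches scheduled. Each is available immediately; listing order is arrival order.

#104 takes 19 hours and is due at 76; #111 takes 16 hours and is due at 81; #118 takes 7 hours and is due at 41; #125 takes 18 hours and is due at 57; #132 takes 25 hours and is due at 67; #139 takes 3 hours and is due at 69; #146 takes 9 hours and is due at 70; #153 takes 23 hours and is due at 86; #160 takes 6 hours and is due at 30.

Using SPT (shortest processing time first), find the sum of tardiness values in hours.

78

SPT (increasing processing time): #139 #160 #118 #146 #111 #125 #104 #153 #132.
#139: 0→3, due 69, tardiness 0
#160: 3→9, due 30, tardiness 0
#118: 9→16, due 41, tardiness 0
#146: 16→25, due 70, tardiness 0
#111: 25→41, due 81, tardiness 0
#125: 41→59, due 57, tardiness 2
#104: 59→78, due 76, tardiness 2
#153: 78→101, due 86, tardiness 15
#132: 101→126, due 67, tardiness 59
Sum = 0+0+0+0+0+2+2+15+59 = 78.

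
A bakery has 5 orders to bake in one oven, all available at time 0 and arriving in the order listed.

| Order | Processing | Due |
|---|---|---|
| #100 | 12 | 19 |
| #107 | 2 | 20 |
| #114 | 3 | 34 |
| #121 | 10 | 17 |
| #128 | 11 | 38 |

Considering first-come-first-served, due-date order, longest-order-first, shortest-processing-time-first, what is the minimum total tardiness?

FIFO (arrival order): #100 #107 #114 #121 #128.
#100: 0→12, due 19, tardiness 0
#107: 12→14, due 20, tardiness 0
#114: 14→17, due 34, tardiness 0
#121: 17→27, due 17, tardiness 10
#128: 27→38, due 38, tardiness 0
Sum = 0+0+0+10+0 = 10.
EDD (increasing due date): #121 #100 #107 #114 #128.
#121: 0→10, due 17, tardiness 0
#100: 10→22, due 19, tardiness 3
#107: 22→24, due 20, tardiness 4
#114: 24→27, due 34, tardiness 0
#128: 27→38, due 38, tardiness 0
Sum = 0+3+4+0+0 = 7.
LPT (decreasing processing time): #100 #128 #121 #114 #107.
#100: 0→12, due 19, tardiness 0
#128: 12→23, due 38, tardiness 0
#121: 23→33, due 17, tardiness 16
#114: 33→36, due 34, tardiness 2
#107: 36→38, due 20, tardiness 18
Sum = 0+0+16+2+18 = 36.
SPT (increasing processing time): #107 #114 #121 #128 #100.
#107: 0→2, due 20, tardiness 0
#114: 2→5, due 34, tardiness 0
#121: 5→15, due 17, tardiness 0
#128: 15→26, due 38, tardiness 0
#100: 26→38, due 19, tardiness 19
Sum = 0+0+0+0+19 = 19.
FIFO 10, EDD 7, LPT 36, SPT 19 → minimum 7.

7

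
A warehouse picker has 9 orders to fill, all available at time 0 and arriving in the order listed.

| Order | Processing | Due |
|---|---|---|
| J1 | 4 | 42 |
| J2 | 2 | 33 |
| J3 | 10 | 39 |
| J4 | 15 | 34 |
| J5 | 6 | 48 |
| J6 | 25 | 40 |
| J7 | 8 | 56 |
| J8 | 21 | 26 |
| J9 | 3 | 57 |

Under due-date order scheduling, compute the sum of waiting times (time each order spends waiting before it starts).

454

EDD (increasing due date): J8 J2 J4 J3 J6 J1 J5 J7 J9.
J8: waits 0, runs 0→21
J2: waits 21, runs 21→23
J4: waits 23, runs 23→38
J3: waits 38, runs 38→48
J6: waits 48, runs 48→73
J1: waits 73, runs 73→77
J5: waits 77, runs 77→83
J7: waits 83, runs 83→91
J9: waits 91, runs 91→94
Sum = 0+21+23+38+48+73+77+83+91 = 454.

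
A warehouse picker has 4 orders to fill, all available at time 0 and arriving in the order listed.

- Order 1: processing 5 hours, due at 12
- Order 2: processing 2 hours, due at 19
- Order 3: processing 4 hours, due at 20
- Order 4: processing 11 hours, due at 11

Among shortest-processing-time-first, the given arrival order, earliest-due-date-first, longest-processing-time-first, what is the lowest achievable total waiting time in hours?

19

SPT (increasing processing time): Order 2 Order 3 Order 1 Order 4.
Order 2: waits 0, runs 0→2
Order 3: waits 2, runs 2→6
Order 1: waits 6, runs 6→11
Order 4: waits 11, runs 11→22
Sum = 0+2+6+11 = 19.
FIFO (arrival order): Order 1 Order 2 Order 3 Order 4.
Order 1: waits 0, runs 0→5
Order 2: waits 5, runs 5→7
Order 3: waits 7, runs 7→11
Order 4: waits 11, runs 11→22
Sum = 0+5+7+11 = 23.
EDD (increasing due date): Order 4 Order 1 Order 2 Order 3.
Order 4: waits 0, runs 0→11
Order 1: waits 11, runs 11→16
Order 2: waits 16, runs 16→18
Order 3: waits 18, runs 18→22
Sum = 0+11+16+18 = 45.
LPT (decreasing processing time): Order 4 Order 1 Order 3 Order 2.
Order 4: waits 0, runs 0→11
Order 1: waits 11, runs 11→16
Order 3: waits 16, runs 16→20
Order 2: waits 20, runs 20→22
Sum = 0+11+16+20 = 47.
SPT 19, FIFO 23, EDD 45, LPT 47 → minimum 19.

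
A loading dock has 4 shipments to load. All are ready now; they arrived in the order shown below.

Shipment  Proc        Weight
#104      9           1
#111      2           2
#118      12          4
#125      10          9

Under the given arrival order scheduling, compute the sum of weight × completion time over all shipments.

420

FIFO (arrival order): #104 #111 #118 #125.
#104: finishes 9, weight 1, w·C = 9
#111: finishes 11, weight 2, w·C = 22
#118: finishes 23, weight 4, w·C = 92
#125: finishes 33, weight 9, w·C = 297
Sum = 9+22+92+297 = 420.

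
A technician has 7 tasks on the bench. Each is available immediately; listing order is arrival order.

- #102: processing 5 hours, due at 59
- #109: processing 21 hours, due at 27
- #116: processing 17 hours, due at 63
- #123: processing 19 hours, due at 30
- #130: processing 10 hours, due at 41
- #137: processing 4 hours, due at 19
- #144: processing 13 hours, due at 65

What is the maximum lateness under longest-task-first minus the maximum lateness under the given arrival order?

LPT (decreasing processing time): #109 #123 #116 #144 #130 #102 #137.
#109: 0→21, due 27, lateness -6
#123: 21→40, due 30, lateness 10
#116: 40→57, due 63, lateness -6
#144: 57→70, due 65, lateness 5
#130: 70→80, due 41, lateness 39
#102: 80→85, due 59, lateness 26
#137: 85→89, due 19, lateness 70
Maximum = 70.
FIFO (arrival order): #102 #109 #116 #123 #130 #137 #144.
#102: 0→5, due 59, lateness -54
#109: 5→26, due 27, lateness -1
#116: 26→43, due 63, lateness -20
#123: 43→62, due 30, lateness 32
#130: 62→72, due 41, lateness 31
#137: 72→76, due 19, lateness 57
#144: 76→89, due 65, lateness 24
Maximum = 57.
Difference = 70 − 57 = 13.

13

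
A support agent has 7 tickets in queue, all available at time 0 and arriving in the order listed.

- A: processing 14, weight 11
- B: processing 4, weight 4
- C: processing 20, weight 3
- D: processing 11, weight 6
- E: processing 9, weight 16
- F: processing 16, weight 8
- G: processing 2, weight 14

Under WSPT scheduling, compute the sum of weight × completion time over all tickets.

WSPT (decreasing weight/processing-time ratio): G E B A D F C.
G: finishes 2, weight 14, w·C = 28
E: finishes 11, weight 16, w·C = 176
B: finishes 15, weight 4, w·C = 60
A: finishes 29, weight 11, w·C = 319
D: finishes 40, weight 6, w·C = 240
F: finishes 56, weight 8, w·C = 448
C: finishes 76, weight 3, w·C = 228
Sum = 28+176+60+319+240+448+228 = 1499.

1499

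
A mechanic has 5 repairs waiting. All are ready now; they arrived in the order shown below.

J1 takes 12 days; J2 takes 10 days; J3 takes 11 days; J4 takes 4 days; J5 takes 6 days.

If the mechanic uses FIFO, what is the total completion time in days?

FIFO (arrival order): J1 J2 J3 J4 J5.
J1: 0→12
J2: 12→22
J3: 22→33
J4: 33→37
J5: 37→43
Sum = 12+22+33+37+43 = 147.

147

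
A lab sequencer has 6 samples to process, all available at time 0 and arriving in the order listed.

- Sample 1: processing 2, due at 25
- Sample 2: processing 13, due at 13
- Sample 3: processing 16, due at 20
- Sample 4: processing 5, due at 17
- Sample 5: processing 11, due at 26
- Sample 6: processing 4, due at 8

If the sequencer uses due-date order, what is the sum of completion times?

EDD (increasing due date): Sample 6 Sample 2 Sample 4 Sample 3 Sample 1 Sample 5.
Sample 6: 0→4
Sample 2: 4→17
Sample 4: 17→22
Sample 3: 22→38
Sample 1: 38→40
Sample 5: 40→51
Sum = 4+17+22+38+40+51 = 172.

172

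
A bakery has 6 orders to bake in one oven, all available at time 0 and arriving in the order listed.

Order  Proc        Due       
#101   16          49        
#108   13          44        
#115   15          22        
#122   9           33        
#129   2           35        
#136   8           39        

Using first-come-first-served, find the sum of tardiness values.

86

FIFO (arrival order): #101 #108 #115 #122 #129 #136.
#101: 0→16, due 49, tardiness 0
#108: 16→29, due 44, tardiness 0
#115: 29→44, due 22, tardiness 22
#122: 44→53, due 33, tardiness 20
#129: 53→55, due 35, tardiness 20
#136: 55→63, due 39, tardiness 24
Sum = 0+0+22+20+20+24 = 86.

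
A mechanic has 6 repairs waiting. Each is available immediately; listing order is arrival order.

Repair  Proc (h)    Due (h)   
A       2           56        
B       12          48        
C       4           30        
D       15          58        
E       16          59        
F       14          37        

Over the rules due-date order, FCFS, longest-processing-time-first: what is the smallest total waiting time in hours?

EDD (increasing due date): C F B A D E.
C: waits 0, runs 0→4
F: waits 4, runs 4→18
B: waits 18, runs 18→30
A: waits 30, runs 30→32
D: waits 32, runs 32→47
E: waits 47, runs 47→63
Sum = 0+4+18+30+32+47 = 131.
FIFO (arrival order): A B C D E F.
A: waits 0, runs 0→2
B: waits 2, runs 2→14
C: waits 14, runs 14→18
D: waits 18, runs 18→33
E: waits 33, runs 33→49
F: waits 49, runs 49→63
Sum = 0+2+14+18+33+49 = 116.
LPT (decreasing processing time): E D F B C A.
E: waits 0, runs 0→16
D: waits 16, runs 16→31
F: waits 31, runs 31→45
B: waits 45, runs 45→57
C: waits 57, runs 57→61
A: waits 61, runs 61→63
Sum = 0+16+31+45+57+61 = 210.
EDD 131, FIFO 116, LPT 210 → minimum 116.

116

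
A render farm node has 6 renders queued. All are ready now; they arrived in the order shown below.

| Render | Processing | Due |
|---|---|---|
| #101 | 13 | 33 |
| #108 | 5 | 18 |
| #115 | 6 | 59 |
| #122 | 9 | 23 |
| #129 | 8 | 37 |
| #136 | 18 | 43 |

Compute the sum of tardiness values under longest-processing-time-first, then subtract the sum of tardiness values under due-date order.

59

LPT (decreasing processing time): #136 #101 #122 #129 #115 #108.
#136: 0→18, due 43, tardiness 0
#101: 18→31, due 33, tardiness 0
#122: 31→40, due 23, tardiness 17
#129: 40→48, due 37, tardiness 11
#115: 48→54, due 59, tardiness 0
#108: 54→59, due 18, tardiness 41
Sum = 0+0+17+11+0+41 = 69.
EDD (increasing due date): #108 #122 #101 #129 #136 #115.
#108: 0→5, due 18, tardiness 0
#122: 5→14, due 23, tardiness 0
#101: 14→27, due 33, tardiness 0
#129: 27→35, due 37, tardiness 0
#136: 35→53, due 43, tardiness 10
#115: 53→59, due 59, tardiness 0
Sum = 0+0+0+0+10+0 = 10.
Difference = 69 − 10 = 59.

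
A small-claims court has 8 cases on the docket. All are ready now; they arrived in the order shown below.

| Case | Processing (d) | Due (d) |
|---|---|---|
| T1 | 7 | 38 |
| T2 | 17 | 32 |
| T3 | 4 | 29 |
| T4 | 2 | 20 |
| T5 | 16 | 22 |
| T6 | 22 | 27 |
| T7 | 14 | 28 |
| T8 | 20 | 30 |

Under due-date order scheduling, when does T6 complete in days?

40

EDD (increasing due date): T4 T5 T6 T7 T3 T8 T2 T1.
T4: 0→2
T5: 2→18
T6: 18→40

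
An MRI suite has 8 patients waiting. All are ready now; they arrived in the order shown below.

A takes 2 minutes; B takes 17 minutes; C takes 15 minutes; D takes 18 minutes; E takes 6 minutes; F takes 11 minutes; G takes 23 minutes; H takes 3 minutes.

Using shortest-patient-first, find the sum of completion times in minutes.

SPT (increasing processing time): A H E F C B D G.
A: 0→2
H: 2→5
E: 5→11
F: 11→22
C: 22→37
B: 37→54
D: 54→72
G: 72→95
Sum = 2+5+11+22+37+54+72+95 = 298.

298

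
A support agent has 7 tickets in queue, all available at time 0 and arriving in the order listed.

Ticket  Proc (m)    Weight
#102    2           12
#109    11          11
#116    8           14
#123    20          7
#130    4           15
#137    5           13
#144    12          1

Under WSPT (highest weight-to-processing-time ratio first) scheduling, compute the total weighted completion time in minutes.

WSPT (decreasing weight/processing-time ratio): #102 #130 #137 #116 #109 #123 #144.
#102: finishes 2, weight 12, w·C = 24
#130: finishes 6, weight 15, w·C = 90
#137: finishes 11, weight 13, w·C = 143
#116: finishes 19, weight 14, w·C = 266
#109: finishes 30, weight 11, w·C = 330
#123: finishes 50, weight 7, w·C = 350
#144: finishes 62, weight 1, w·C = 62
Sum = 24+90+143+266+330+350+62 = 1265.

1265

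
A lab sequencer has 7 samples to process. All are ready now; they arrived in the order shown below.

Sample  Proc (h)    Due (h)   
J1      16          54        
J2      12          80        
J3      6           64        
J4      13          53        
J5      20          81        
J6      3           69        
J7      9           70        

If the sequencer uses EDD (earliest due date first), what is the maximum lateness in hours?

-2

EDD (increasing due date): J4 J1 J3 J6 J7 J2 J5.
J4: 0→13, due 53, lateness -40
J1: 13→29, due 54, lateness -25
J3: 29→35, due 64, lateness -29
J6: 35→38, due 69, lateness -31
J7: 38→47, due 70, lateness -23
J2: 47→59, due 80, lateness -21
J5: 59→79, due 81, lateness -2
Maximum = -2.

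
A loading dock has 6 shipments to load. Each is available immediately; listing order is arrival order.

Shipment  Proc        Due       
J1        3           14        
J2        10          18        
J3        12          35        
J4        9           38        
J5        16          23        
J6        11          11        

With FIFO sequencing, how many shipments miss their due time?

FIFO (arrival order): J1 J2 J3 J4 J5 J6.
J1: 0→3, due 14, tardiness 0
J2: 3→13, due 18, tardiness 0
J3: 13→25, due 35, tardiness 0
J4: 25→34, due 38, tardiness 0
J5: 34→50, due 23, tardiness 27
J6: 50→61, due 11, tardiness 50
Late shipments: 2.

2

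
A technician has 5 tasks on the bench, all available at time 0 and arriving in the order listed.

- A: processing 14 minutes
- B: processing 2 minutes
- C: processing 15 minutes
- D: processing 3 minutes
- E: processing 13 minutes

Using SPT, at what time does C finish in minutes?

47

SPT (increasing processing time): B D E A C.
B: 0→2
D: 2→5
E: 5→18
A: 18→32
C: 32→47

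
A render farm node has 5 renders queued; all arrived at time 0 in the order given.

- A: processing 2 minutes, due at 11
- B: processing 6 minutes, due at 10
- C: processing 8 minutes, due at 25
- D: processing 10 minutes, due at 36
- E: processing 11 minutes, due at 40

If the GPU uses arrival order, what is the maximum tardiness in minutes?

0

FIFO (arrival order): A B C D E.
A: 0→2, due 11, tardiness 0
B: 2→8, due 10, tardiness 0
C: 8→16, due 25, tardiness 0
D: 16→26, due 36, tardiness 0
E: 26→37, due 40, tardiness 0
Maximum = 0.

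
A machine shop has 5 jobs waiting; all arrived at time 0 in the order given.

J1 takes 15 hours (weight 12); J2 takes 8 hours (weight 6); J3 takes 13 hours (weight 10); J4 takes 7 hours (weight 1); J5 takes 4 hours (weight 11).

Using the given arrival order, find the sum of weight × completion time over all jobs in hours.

1238

FIFO (arrival order): J1 J2 J3 J4 J5.
J1: finishes 15, weight 12, w·C = 180
J2: finishes 23, weight 6, w·C = 138
J3: finishes 36, weight 10, w·C = 360
J4: finishes 43, weight 1, w·C = 43
J5: finishes 47, weight 11, w·C = 517
Sum = 180+138+360+43+517 = 1238.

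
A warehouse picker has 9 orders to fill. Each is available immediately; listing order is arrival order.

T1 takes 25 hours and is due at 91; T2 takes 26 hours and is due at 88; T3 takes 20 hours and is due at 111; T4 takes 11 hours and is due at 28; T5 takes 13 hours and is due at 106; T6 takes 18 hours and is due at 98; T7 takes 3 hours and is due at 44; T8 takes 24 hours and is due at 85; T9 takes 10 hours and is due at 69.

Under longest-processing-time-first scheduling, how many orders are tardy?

5

LPT (decreasing processing time): T2 T1 T8 T3 T6 T5 T4 T9 T7.
T2: 0→26, due 88, tardiness 0
T1: 26→51, due 91, tardiness 0
T8: 51→75, due 85, tardiness 0
T3: 75→95, due 111, tardiness 0
T6: 95→113, due 98, tardiness 15
T5: 113→126, due 106, tardiness 20
T4: 126→137, due 28, tardiness 109
T9: 137→147, due 69, tardiness 78
T7: 147→150, due 44, tardiness 106
Late orders: 5.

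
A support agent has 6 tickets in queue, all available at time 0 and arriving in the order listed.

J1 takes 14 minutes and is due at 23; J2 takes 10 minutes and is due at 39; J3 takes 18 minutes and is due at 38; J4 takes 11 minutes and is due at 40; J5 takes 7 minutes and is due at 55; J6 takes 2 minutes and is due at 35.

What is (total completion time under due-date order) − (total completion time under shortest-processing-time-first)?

EDD (increasing due date): J1 J6 J3 J2 J4 J5.
J1: 0→14
J6: 14→16
J3: 16→34
J2: 34→44
J4: 44→55
J5: 55→62
Sum = 14+16+34+44+55+62 = 225.
SPT (increasing processing time): J6 J5 J2 J4 J1 J3.
J6: 0→2
J5: 2→9
J2: 9→19
J4: 19→30
J1: 30→44
J3: 44→62
Sum = 2+9+19+30+44+62 = 166.
Difference = 225 − 166 = 59.

59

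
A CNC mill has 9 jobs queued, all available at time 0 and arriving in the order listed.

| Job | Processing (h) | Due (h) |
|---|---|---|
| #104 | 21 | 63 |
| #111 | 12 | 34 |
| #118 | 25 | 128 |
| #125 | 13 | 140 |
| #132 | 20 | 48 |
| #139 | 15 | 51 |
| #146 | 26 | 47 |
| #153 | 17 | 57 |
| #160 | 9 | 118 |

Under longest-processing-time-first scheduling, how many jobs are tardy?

LPT (decreasing processing time): #146 #118 #104 #132 #153 #139 #125 #111 #160.
#146: 0→26, due 47, tardiness 0
#118: 26→51, due 128, tardiness 0
#104: 51→72, due 63, tardiness 9
#132: 72→92, due 48, tardiness 44
#153: 92→109, due 57, tardiness 52
#139: 109→124, due 51, tardiness 73
#125: 124→137, due 140, tardiness 0
#111: 137→149, due 34, tardiness 115
#160: 149→158, due 118, tardiness 40
Late jobs: 6.

6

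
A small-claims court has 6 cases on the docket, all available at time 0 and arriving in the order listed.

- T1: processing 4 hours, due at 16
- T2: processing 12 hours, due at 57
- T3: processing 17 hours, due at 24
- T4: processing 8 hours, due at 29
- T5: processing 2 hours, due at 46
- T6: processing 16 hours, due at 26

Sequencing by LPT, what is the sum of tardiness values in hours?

LPT (decreasing processing time): T3 T6 T2 T4 T1 T5.
T3: 0→17, due 24, tardiness 0
T6: 17→33, due 26, tardiness 7
T2: 33→45, due 57, tardiness 0
T4: 45→53, due 29, tardiness 24
T1: 53→57, due 16, tardiness 41
T5: 57→59, due 46, tardiness 13
Sum = 0+7+0+24+41+13 = 85.

85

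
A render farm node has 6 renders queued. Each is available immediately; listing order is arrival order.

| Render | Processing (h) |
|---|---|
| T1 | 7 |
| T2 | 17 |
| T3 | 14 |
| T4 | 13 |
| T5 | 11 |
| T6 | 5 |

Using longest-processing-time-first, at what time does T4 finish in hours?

44

LPT (decreasing processing time): T2 T3 T4 T5 T1 T6.
T2: 0→17
T3: 17→31
T4: 31→44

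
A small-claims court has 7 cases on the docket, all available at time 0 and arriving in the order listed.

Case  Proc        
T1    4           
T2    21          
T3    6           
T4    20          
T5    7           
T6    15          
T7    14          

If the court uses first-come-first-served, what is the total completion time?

FIFO (arrival order): T1 T2 T3 T4 T5 T6 T7.
T1: 0→4
T2: 4→25
T3: 25→31
T4: 31→51
T5: 51→58
T6: 58→73
T7: 73→87
Sum = 4+25+31+51+58+73+87 = 329.

329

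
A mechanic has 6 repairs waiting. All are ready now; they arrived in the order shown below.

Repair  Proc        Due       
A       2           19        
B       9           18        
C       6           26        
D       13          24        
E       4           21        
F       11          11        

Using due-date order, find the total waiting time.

118

EDD (increasing due date): F B A E D C.
F: waits 0, runs 0→11
B: waits 11, runs 11→20
A: waits 20, runs 20→22
E: waits 22, runs 22→26
D: waits 26, runs 26→39
C: waits 39, runs 39→45
Sum = 0+11+20+22+26+39 = 118.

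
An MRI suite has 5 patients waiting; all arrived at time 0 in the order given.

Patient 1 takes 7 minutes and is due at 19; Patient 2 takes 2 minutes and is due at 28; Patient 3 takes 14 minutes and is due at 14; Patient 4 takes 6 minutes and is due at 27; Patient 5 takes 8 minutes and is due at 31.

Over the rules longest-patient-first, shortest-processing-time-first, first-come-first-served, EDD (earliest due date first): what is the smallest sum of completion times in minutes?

85

LPT (decreasing processing time): Patient 3 Patient 5 Patient 1 Patient 4 Patient 2.
Patient 3: 0→14
Patient 5: 14→22
Patient 1: 22→29
Patient 4: 29→35
Patient 2: 35→37
Sum = 14+22+29+35+37 = 137.
SPT (increasing processing time): Patient 2 Patient 4 Patient 1 Patient 5 Patient 3.
Patient 2: 0→2
Patient 4: 2→8
Patient 1: 8→15
Patient 5: 15→23
Patient 3: 23→37
Sum = 2+8+15+23+37 = 85.
FIFO (arrival order): Patient 1 Patient 2 Patient 3 Patient 4 Patient 5.
Patient 1: 0→7
Patient 2: 7→9
Patient 3: 9→23
Patient 4: 23→29
Patient 5: 29→37
Sum = 7+9+23+29+37 = 105.
EDD (increasing due date): Patient 3 Patient 1 Patient 4 Patient 2 Patient 5.
Patient 3: 0→14
Patient 1: 14→21
Patient 4: 21→27
Patient 2: 27→29
Patient 5: 29→37
Sum = 14+21+27+29+37 = 128.
LPT 137, SPT 85, FIFO 105, EDD 128 → minimum 85.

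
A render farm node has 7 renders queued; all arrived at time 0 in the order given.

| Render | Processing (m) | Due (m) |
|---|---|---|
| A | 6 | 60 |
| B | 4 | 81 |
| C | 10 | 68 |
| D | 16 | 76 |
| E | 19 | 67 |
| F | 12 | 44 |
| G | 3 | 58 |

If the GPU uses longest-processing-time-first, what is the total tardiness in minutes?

LPT (decreasing processing time): E D F C A B G.
E: 0→19, due 67, tardiness 0
D: 19→35, due 76, tardiness 0
F: 35→47, due 44, tardiness 3
C: 47→57, due 68, tardiness 0
A: 57→63, due 60, tardiness 3
B: 63→67, due 81, tardiness 0
G: 67→70, due 58, tardiness 12
Sum = 0+0+3+0+3+0+12 = 18.

18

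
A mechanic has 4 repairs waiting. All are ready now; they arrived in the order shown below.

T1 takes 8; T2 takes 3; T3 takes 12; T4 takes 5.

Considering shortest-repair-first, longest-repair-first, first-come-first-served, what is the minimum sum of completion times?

SPT (increasing processing time): T2 T4 T1 T3.
T2: 0→3
T4: 3→8
T1: 8→16
T3: 16→28
Sum = 3+8+16+28 = 55.
LPT (decreasing processing time): T3 T1 T4 T2.
T3: 0→12
T1: 12→20
T4: 20→25
T2: 25→28
Sum = 12+20+25+28 = 85.
FIFO (arrival order): T1 T2 T3 T4.
T1: 0→8
T2: 8→11
T3: 11→23
T4: 23→28
Sum = 8+11+23+28 = 70.
SPT 55, LPT 85, FIFO 70 → minimum 55.

55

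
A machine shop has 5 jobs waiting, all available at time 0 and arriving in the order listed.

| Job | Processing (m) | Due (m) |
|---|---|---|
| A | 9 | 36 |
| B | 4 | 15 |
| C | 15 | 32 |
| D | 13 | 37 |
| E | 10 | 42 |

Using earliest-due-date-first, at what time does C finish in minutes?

EDD (increasing due date): B C A D E.
B: 0→4
C: 4→19

19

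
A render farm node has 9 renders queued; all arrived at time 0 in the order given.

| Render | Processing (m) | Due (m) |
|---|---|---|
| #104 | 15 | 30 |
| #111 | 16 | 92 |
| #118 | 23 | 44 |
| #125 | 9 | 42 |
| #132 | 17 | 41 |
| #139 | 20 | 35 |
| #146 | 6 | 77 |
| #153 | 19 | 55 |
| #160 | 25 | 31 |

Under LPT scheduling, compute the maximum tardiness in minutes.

105

LPT (decreasing processing time): #160 #118 #139 #153 #132 #111 #104 #125 #146.
#160: 0→25, due 31, tardiness 0
#118: 25→48, due 44, tardiness 4
#139: 48→68, due 35, tardiness 33
#153: 68→87, due 55, tardiness 32
#132: 87→104, due 41, tardiness 63
#111: 104→120, due 92, tardiness 28
#104: 120→135, due 30, tardiness 105
#125: 135→144, due 42, tardiness 102
#146: 144→150, due 77, tardiness 73
Maximum = 105.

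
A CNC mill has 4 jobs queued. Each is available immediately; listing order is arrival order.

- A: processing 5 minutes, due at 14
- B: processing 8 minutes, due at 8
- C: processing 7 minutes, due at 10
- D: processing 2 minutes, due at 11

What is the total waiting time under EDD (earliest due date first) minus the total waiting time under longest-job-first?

EDD (increasing due date): B C D A.
B: waits 0, runs 0→8
C: waits 8, runs 8→15
D: waits 15, runs 15→17
A: waits 17, runs 17→22
Sum = 0+8+15+17 = 40.
LPT (decreasing processing time): B C A D.
B: waits 0, runs 0→8
C: waits 8, runs 8→15
A: waits 15, runs 15→20
D: waits 20, runs 20→22
Sum = 0+8+15+20 = 43.
Difference = 40 − 43 = -3.

-3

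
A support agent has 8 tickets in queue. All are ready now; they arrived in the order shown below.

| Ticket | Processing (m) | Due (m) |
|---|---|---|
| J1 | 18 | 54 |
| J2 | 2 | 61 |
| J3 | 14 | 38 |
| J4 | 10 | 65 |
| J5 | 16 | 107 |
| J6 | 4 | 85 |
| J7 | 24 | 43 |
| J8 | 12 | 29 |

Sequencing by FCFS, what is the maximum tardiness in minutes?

71

FIFO (arrival order): J1 J2 J3 J4 J5 J6 J7 J8.
J1: 0→18, due 54, tardiness 0
J2: 18→20, due 61, tardiness 0
J3: 20→34, due 38, tardiness 0
J4: 34→44, due 65, tardiness 0
J5: 44→60, due 107, tardiness 0
J6: 60→64, due 85, tardiness 0
J7: 64→88, due 43, tardiness 45
J8: 88→100, due 29, tardiness 71
Maximum = 71.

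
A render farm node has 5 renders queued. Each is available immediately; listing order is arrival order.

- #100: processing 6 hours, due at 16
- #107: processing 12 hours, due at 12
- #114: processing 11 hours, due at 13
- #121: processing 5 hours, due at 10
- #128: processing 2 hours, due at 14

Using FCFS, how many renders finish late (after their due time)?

4

FIFO (arrival order): #100 #107 #114 #121 #128.
#100: 0→6, due 16, tardiness 0
#107: 6→18, due 12, tardiness 6
#114: 18→29, due 13, tardiness 16
#121: 29→34, due 10, tardiness 24
#128: 34→36, due 14, tardiness 22
Late renders: 4.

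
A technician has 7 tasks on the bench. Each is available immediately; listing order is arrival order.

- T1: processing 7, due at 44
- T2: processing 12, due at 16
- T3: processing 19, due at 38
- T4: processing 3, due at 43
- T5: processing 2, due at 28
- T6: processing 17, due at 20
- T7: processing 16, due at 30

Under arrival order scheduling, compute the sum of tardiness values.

104

FIFO (arrival order): T1 T2 T3 T4 T5 T6 T7.
T1: 0→7, due 44, tardiness 0
T2: 7→19, due 16, tardiness 3
T3: 19→38, due 38, tardiness 0
T4: 38→41, due 43, tardiness 0
T5: 41→43, due 28, tardiness 15
T6: 43→60, due 20, tardiness 40
T7: 60→76, due 30, tardiness 46
Sum = 0+3+0+0+15+40+46 = 104.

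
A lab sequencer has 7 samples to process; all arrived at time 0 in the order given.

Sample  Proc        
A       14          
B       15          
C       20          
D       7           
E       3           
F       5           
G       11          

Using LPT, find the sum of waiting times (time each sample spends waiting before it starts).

LPT (decreasing processing time): C B A G D F E.
C: waits 0, runs 0→20
B: waits 20, runs 20→35
A: waits 35, runs 35→49
G: waits 49, runs 49→60
D: waits 60, runs 60→67
F: waits 67, runs 67→72
E: waits 72, runs 72→75
Sum = 0+20+35+49+60+67+72 = 303.

303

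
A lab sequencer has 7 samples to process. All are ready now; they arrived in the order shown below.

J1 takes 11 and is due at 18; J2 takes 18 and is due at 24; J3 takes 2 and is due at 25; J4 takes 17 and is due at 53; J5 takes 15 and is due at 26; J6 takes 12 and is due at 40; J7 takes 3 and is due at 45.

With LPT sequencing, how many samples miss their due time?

LPT (decreasing processing time): J2 J4 J5 J6 J1 J7 J3.
J2: 0→18, due 24, tardiness 0
J4: 18→35, due 53, tardiness 0
J5: 35→50, due 26, tardiness 24
J6: 50→62, due 40, tardiness 22
J1: 62→73, due 18, tardiness 55
J7: 73→76, due 45, tardiness 31
J3: 76→78, due 25, tardiness 53
Late samples: 5.

5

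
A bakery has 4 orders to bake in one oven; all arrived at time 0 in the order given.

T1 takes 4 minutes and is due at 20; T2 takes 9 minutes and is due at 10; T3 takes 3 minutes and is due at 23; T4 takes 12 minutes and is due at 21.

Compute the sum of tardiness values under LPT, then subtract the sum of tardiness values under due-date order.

12

LPT (decreasing processing time): T4 T2 T1 T3.
T4: 0→12, due 21, tardiness 0
T2: 12→21, due 10, tardiness 11
T1: 21→25, due 20, tardiness 5
T3: 25→28, due 23, tardiness 5
Sum = 0+11+5+5 = 21.
EDD (increasing due date): T2 T1 T4 T3.
T2: 0→9, due 10, tardiness 0
T1: 9→13, due 20, tardiness 0
T4: 13→25, due 21, tardiness 4
T3: 25→28, due 23, tardiness 5
Sum = 0+0+4+5 = 9.
Difference = 21 − 9 = 12.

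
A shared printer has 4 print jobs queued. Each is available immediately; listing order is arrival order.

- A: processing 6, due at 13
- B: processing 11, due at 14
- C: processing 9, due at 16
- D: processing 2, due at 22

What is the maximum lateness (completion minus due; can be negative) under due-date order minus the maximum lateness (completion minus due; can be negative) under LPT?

EDD (increasing due date): A B C D.
A: 0→6, due 13, lateness -7
B: 6→17, due 14, lateness 3
C: 17→26, due 16, lateness 10
D: 26→28, due 22, lateness 6
Maximum = 10.
LPT (decreasing processing time): B C A D.
B: 0→11, due 14, lateness -3
C: 11→20, due 16, lateness 4
A: 20→26, due 13, lateness 13
D: 26→28, due 22, lateness 6
Maximum = 13.
Difference = 10 − 13 = -3.

-3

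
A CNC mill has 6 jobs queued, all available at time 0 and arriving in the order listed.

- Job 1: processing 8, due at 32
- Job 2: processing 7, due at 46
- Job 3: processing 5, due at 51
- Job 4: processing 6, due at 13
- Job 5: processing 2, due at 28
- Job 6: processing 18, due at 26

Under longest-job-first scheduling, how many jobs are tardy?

2

LPT (decreasing processing time): Job 6 Job 1 Job 2 Job 4 Job 3 Job 5.
Job 6: 0→18, due 26, tardiness 0
Job 1: 18→26, due 32, tardiness 0
Job 2: 26→33, due 46, tardiness 0
Job 4: 33→39, due 13, tardiness 26
Job 3: 39→44, due 51, tardiness 0
Job 5: 44→46, due 28, tardiness 18
Late jobs: 2.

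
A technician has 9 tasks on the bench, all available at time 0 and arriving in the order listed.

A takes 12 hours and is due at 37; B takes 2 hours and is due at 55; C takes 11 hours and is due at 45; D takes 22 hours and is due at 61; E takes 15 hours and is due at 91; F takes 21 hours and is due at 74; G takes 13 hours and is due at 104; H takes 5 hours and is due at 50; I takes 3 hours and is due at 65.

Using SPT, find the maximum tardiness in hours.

43

SPT (increasing processing time): B I H C A G E F D.
B: 0→2, due 55, tardiness 0
I: 2→5, due 65, tardiness 0
H: 5→10, due 50, tardiness 0
C: 10→21, due 45, tardiness 0
A: 21→33, due 37, tardiness 0
G: 33→46, due 104, tardiness 0
E: 46→61, due 91, tardiness 0
F: 61→82, due 74, tardiness 8
D: 82→104, due 61, tardiness 43
Maximum = 43.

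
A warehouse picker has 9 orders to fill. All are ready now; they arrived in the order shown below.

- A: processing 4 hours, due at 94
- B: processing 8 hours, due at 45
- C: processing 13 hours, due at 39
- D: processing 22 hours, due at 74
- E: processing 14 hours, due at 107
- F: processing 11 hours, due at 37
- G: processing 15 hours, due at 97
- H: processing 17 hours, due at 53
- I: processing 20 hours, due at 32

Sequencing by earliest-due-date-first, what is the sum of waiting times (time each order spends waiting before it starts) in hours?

512

EDD (increasing due date): I F C B H D A G E.
I: waits 0, runs 0→20
F: waits 20, runs 20→31
C: waits 31, runs 31→44
B: waits 44, runs 44→52
H: waits 52, runs 52→69
D: waits 69, runs 69→91
A: waits 91, runs 91→95
G: waits 95, runs 95→110
E: waits 110, runs 110→124
Sum = 0+20+31+44+52+69+91+95+110 = 512.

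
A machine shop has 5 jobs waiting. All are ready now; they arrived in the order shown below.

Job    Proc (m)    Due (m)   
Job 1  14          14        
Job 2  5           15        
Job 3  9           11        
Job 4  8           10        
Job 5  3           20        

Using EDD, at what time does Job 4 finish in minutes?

EDD (increasing due date): Job 4 Job 3 Job 1 Job 2 Job 5.
Job 4: 0→8

8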